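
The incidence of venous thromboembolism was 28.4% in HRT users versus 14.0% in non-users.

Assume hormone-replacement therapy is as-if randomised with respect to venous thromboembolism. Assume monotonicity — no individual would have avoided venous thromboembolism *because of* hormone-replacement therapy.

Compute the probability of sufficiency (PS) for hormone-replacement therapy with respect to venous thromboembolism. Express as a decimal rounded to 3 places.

p₁ = 0.284, p₀ = 0.14.
Under exogeneity and monotonicity, PS = (p₁ − p₀) / (1 − p₀).
PS = (0.284 − 0.14) / (1 − 0.14) = 0.144 / 0.86 ≈ 0.1674

PS ≈ 0.167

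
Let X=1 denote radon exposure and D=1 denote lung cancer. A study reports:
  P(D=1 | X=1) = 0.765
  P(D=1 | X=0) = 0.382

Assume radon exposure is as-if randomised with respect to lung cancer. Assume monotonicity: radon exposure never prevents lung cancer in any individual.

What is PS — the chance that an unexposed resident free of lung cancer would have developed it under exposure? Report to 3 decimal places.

PS ≈ 0.620

Let p₁ = 0.765, p₀ = 0.382.
Under exogeneity and monotonicity, PS = (p₁ − p₀) / (1 − p₀).
PS = (0.765 − 0.382) / (1 − 0.382) = 0.383 / 0.618 ≈ 0.6197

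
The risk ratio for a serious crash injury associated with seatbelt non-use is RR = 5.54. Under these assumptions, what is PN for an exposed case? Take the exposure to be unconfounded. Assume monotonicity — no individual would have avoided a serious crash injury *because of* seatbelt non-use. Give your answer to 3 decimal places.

PN ≈ 0.819

Under exogeneity and monotonicity, PN = (RR − 1) / RR = 1 − 1/RR.
PN = (5.54 − 1) / 5.54 = 4.54 / 5.54 ≈ 0.8195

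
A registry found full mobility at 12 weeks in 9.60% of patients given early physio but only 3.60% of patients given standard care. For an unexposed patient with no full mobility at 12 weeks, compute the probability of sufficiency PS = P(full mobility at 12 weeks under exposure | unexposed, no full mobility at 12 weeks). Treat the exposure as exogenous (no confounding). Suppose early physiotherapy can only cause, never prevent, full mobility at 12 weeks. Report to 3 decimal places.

p₁ = 0.096, p₀ = 0.036.
Under exogeneity and monotonicity, PS = (p₁ − p₀) / (1 − p₀).
PS = (0.096 − 0.036) / (1 − 0.036) = 0.06 / 0.964 ≈ 0.0622

PS ≈ 0.062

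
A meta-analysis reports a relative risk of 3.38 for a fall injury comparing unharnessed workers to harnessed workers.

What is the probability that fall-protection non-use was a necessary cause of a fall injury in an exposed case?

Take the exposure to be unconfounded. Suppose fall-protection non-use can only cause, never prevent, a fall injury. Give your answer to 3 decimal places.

PN ≈ 0.704

Under exogeneity and monotonicity, PN = (RR − 1) / RR = 1 − 1/RR.
PN = (3.38 − 1) / 3.38 = 2.38 / 3.38 ≈ 0.7041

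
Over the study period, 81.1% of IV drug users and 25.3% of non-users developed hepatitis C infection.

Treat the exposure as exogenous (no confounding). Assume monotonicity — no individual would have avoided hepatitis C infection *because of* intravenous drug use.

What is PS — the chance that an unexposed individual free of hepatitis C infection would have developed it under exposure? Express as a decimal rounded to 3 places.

p₁ = 0.811, p₀ = 0.253.
Under exogeneity and monotonicity, PS = (p₁ − p₀) / (1 − p₀).
PS = (0.811 − 0.253) / (1 − 0.253) = 0.558 / 0.747 ≈ 0.7470

PS ≈ 0.747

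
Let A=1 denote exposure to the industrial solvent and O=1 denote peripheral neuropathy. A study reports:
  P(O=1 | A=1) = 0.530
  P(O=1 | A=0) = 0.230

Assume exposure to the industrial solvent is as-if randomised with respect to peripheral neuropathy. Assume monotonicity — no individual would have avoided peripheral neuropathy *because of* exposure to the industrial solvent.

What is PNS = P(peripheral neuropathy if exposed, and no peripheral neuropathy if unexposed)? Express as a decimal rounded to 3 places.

PNS ≈ 0.300

Let p₁ = 0.53, p₀ = 0.23.
Under exogeneity and monotonicity, PNS = p₁ − p₀.
PNS = 0.53 − 0.23 = 0.3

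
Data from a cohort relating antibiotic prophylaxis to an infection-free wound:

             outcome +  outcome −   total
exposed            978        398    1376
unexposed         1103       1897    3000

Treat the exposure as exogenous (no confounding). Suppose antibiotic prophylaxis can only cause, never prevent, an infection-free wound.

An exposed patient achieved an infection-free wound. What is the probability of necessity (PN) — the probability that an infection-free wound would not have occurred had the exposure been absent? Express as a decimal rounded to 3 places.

p₁ = P(outcome | exposed) = 978/1376 = 0.71076
p₀ = P(outcome | unexposed) = 1103/3000 = 0.36767
Under exogeneity and monotonicity, PN = (p₁ − p₀) / p₁.
PN = (0.71076 − 0.36767) / 0.71076 = 0.34309 / 0.71076 ≈ 0.4827

PN ≈ 0.483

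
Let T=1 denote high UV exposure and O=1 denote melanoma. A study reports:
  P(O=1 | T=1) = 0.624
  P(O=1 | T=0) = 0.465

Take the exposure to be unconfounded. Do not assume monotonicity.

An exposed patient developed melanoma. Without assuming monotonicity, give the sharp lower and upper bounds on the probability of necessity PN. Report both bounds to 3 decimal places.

0.255 ≤ PN ≤ 0.857

Let p₁ = 0.624, p₀ = 0.465.
Under exogeneity alone the bounds on PN are max{0,(p₁−p₀)/p₁} ≤ PN ≤ min{1,(1−p₀)/p₁}.
  lower = (p₁ − p₀)/p₁ = 0.159 / 0.624 ≈ 0.2548
  upper = min{1, (1 − p₀)/p₁} = 0.535 / 0.624 ≈ 0.8574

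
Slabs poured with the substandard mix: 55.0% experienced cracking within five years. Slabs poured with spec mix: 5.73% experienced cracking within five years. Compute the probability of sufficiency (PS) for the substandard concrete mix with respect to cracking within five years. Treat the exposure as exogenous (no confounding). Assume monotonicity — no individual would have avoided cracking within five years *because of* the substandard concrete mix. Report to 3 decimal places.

p₁ = 0.55, p₀ = 0.0573.
Under exogeneity and monotonicity, PS = (p₁ − p₀) / (1 − p₀).
PS = (0.55 − 0.0573) / (1 − 0.0573) = 0.4927 / 0.9427 ≈ 0.5226

PS ≈ 0.523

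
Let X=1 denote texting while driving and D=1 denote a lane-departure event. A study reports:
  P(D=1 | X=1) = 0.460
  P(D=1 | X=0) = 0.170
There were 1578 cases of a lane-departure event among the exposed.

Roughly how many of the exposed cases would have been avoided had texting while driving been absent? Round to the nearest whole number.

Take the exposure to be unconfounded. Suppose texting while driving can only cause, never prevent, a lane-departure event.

about 995 cases

Let p₁ = 0.46, p₀ = 0.17.
PN = (p₁ − p₀)/p₁ = (0.46 − 0.17) / 0.46 ≈ 0.63043.
Attributable cases ≈ PN × (exposed cases) = 0.63043 × 1578 ≈ 994.83.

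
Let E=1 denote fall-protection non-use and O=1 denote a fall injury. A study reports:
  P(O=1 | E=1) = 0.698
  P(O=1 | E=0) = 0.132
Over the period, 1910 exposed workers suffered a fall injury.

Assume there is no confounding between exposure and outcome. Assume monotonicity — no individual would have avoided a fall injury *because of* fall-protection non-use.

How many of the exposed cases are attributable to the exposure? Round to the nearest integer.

Let p₁ = 0.698, p₀ = 0.132.
PN = (p₁ − p₀)/p₁ = (0.698 − 0.132) / 0.698 ≈ 0.81089.
Attributable cases ≈ PN × (exposed cases) = 0.81089 × 1910 ≈ 1548.80.

about 1549 cases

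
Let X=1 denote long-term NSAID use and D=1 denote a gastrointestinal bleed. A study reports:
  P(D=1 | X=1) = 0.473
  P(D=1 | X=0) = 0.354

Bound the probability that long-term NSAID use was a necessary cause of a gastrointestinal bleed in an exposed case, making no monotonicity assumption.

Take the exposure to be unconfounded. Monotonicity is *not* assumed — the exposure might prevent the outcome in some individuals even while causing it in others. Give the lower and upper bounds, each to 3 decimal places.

0.252 ≤ PN ≤ 1.000

Let p₁ = 0.473, p₀ = 0.354.
Under exogeneity alone the bounds on PN are max{0,(p₁−p₀)/p₁} ≤ PN ≤ min{1,(1−p₀)/p₁}.
  lower = (p₁ − p₀)/p₁ = 0.119 / 0.473 ≈ 0.2516
  upper = min{1, (1 − p₀)/p₁} = 0.646 / 0.473 ≈ 1.3658 → capped at 1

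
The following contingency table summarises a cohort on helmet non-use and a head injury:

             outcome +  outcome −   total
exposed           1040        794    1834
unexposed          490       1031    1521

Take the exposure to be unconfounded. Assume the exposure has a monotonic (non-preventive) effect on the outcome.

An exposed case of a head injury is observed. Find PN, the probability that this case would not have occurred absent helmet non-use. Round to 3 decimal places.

PN ≈ 0.432

p₁ = P(outcome | exposed) = 1040/1834 = 0.56707
p₀ = P(outcome | unexposed) = 490/1521 = 0.32216
Under exogeneity and monotonicity, PN = (p₁ − p₀) / p₁.
PN = (0.56707 − 0.32216) / 0.56707 = 0.24491 / 0.56707 ≈ 0.4319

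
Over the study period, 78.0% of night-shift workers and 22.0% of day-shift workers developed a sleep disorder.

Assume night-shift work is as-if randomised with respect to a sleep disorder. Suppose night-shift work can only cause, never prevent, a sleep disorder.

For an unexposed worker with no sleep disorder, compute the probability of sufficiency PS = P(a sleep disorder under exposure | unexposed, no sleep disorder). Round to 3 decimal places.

p₁ = 0.78, p₀ = 0.22.
Under exogeneity and monotonicity, PS = (p₁ − p₀) / (1 − p₀).
PS = (0.78 − 0.22) / (1 − 0.22) = 0.56 / 0.78 ≈ 0.7179

PS ≈ 0.718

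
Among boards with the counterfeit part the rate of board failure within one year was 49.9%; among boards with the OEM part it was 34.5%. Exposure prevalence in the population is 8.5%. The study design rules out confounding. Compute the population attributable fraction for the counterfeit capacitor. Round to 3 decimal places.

PAF ≈ 0.037

p₁ = 0.499, p₀ = 0.345.
Overall risk P(Y=1) = π·p₁ + (1−π)·p₀ = 0.085×0.499 + 0.915×0.345 = 0.35809.
Under exogeneity, PAF = [P(Y=1) − p₀] / P(Y=1).
PAF = (0.35809 − 0.345) / 0.35809 ≈ 0.0366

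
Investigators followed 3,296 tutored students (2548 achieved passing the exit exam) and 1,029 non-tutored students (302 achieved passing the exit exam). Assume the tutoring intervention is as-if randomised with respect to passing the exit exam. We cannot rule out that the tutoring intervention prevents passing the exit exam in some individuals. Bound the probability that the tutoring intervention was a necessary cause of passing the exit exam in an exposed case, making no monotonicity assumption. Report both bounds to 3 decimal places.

0.620 ≤ PN ≤ 0.914

p₁ = P(outcome | exposed) = 2548/3296 = 0.77306
p₀ = P(outcome | unexposed) = 302/1029 = 0.29349
Under exogeneity alone the bounds on PN are max{0,(p₁−p₀)/p₁} ≤ PN ≤ min{1,(1−p₀)/p₁}.
  lower = (p₁ − p₀)/p₁ = 0.47957 / 0.77306 ≈ 0.6204
  upper = min{1, (1 − p₀)/p₁} = 0.70651 / 0.77306 ≈ 0.9139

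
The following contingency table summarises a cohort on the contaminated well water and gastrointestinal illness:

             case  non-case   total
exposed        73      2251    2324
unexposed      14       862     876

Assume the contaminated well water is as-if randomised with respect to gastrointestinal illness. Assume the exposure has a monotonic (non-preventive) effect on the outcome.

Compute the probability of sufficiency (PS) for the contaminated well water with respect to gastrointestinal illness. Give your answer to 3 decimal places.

PS ≈ 0.016

p₁ = P(outcome | exposed) = 73/2324 = 0.031411
p₀ = P(outcome | unexposed) = 14/876 = 0.015982
Under exogeneity and monotonicity, PS = (p₁ − p₀) / (1 − p₀).
PS = (0.031411 − 0.015982) / (1 − 0.015982) = 0.01543 / 0.98402 ≈ 0.0157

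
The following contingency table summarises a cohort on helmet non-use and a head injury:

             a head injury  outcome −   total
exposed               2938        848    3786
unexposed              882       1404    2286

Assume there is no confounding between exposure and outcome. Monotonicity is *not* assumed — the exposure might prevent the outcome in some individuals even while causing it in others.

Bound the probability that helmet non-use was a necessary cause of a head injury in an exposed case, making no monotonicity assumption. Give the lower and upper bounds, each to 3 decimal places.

0.503 ≤ PN ≤ 0.791

p₁ = P(outcome | exposed) = 2938/3786 = 0.77602
p₀ = P(outcome | unexposed) = 882/2286 = 0.38583
Under exogeneity alone the bounds on PN are max{0,(p₁−p₀)/p₁} ≤ PN ≤ min{1,(1−p₀)/p₁}.
  lower = (p₁ − p₀)/p₁ = 0.39019 / 0.77602 ≈ 0.5028
  upper = min{1, (1 − p₀)/p₁} = 0.61417 / 0.77602 ≈ 0.7914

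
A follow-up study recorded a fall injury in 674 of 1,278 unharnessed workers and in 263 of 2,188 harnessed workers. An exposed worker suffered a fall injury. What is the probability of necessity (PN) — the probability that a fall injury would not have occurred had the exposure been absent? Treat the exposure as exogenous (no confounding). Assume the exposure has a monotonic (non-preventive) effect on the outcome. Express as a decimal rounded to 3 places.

p₁ = P(outcome | exposed) = 674/1278 = 0.52739
p₀ = P(outcome | unexposed) = 263/2188 = 0.1202
Under exogeneity and monotonicity, PN = (p₁ − p₀) / p₁.
PN = (0.52739 − 0.1202) / 0.52739 = 0.40719 / 0.52739 ≈ 0.7721

PN ≈ 0.772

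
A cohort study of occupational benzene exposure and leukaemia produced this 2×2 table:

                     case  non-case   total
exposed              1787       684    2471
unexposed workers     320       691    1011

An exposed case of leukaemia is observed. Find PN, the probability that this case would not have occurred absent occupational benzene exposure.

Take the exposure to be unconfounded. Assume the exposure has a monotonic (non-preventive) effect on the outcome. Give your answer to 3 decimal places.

p₁ = P(outcome | exposed) = 1787/2471 = 0.72319
p₀ = P(outcome | unexposed) = 320/1011 = 0.31652
Under exogeneity and monotonicity, PN = (p₁ − p₀) / p₁.
PN = (0.72319 − 0.31652) / 0.72319 = 0.40667 / 0.72319 ≈ 0.5623

PN ≈ 0.562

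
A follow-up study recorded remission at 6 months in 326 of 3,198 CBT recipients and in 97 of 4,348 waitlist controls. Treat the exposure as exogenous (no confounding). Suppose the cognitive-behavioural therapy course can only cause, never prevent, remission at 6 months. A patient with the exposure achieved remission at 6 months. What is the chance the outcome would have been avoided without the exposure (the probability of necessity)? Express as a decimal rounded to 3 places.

p₁ = P(outcome | exposed) = 326/3198 = 0.10194
p₀ = P(outcome | unexposed) = 97/4348 = 0.022309
Under exogeneity and monotonicity, PN = (p₁ − p₀) / p₁.
PN = (0.10194 − 0.022309) / 0.10194 = 0.07963 / 0.10194 ≈ 0.7812

PN ≈ 0.781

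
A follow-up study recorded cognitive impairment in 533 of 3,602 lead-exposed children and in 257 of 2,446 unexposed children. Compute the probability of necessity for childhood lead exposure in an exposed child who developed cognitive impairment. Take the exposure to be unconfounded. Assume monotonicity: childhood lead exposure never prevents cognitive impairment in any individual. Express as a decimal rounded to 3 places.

p₁ = P(outcome | exposed) = 533/3602 = 0.14797
p₀ = P(outcome | unexposed) = 257/2446 = 0.10507
Under exogeneity and monotonicity, PN = (p₁ − p₀) / p₁.
PN = (0.14797 − 0.10507) / 0.14797 = 0.042904 / 0.14797 ≈ 0.2899

PN ≈ 0.290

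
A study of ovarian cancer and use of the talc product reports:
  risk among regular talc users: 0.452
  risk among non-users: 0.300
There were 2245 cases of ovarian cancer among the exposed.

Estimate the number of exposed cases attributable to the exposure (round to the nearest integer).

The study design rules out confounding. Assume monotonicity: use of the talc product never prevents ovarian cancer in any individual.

about 755 cases

Let p₁ = 0.452, p₀ = 0.3.
PN = (p₁ − p₀)/p₁ = (0.452 − 0.3) / 0.452 ≈ 0.33628.
Attributable cases ≈ PN × (exposed cases) = 0.33628 × 2245 ≈ 754.96.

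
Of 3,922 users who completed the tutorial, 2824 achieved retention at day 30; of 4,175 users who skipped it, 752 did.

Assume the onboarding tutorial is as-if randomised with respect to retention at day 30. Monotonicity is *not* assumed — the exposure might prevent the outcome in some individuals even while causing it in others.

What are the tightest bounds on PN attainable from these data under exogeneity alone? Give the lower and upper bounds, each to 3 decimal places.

0.750 ≤ PN ≤ 1.000

p₁ = P(outcome | exposed) = 2824/3922 = 0.72004
p₀ = P(outcome | unexposed) = 752/4175 = 0.18012
Under exogeneity alone the bounds on PN are max{0,(p₁−p₀)/p₁} ≤ PN ≤ min{1,(1−p₀)/p₁}.
  lower = (p₁ − p₀)/p₁ = 0.53992 / 0.72004 ≈ 0.7498
  upper = min{1, (1 − p₀)/p₁} = 0.81988 / 0.72004 ≈ 1.1387 → capped at 1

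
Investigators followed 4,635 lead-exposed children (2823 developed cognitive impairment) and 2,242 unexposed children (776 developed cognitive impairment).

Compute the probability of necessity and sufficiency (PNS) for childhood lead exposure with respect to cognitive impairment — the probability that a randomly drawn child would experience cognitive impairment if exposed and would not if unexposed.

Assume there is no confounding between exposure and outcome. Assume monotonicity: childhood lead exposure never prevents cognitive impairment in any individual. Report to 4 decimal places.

PNS ≈ 0.2629

p₁ = P(outcome | exposed) = 2823/4635 = 0.60906
p₀ = P(outcome | unexposed) = 776/2242 = 0.34612
Under exogeneity and monotonicity, PNS = p₁ − p₀.
PNS = 0.60906 − 0.34612 = 0.26294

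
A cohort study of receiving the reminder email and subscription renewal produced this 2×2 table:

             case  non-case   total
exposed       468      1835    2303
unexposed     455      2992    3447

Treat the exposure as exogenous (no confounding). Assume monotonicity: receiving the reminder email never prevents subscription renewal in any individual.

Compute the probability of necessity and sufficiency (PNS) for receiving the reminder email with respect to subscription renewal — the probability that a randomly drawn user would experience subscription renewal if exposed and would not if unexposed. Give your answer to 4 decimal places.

PNS ≈ 0.0712

p₁ = P(outcome | exposed) = 468/2303 = 0.20321
p₀ = P(outcome | unexposed) = 455/3447 = 0.132
Under exogeneity and monotonicity, PNS = p₁ − p₀.
PNS = 0.20321 − 0.132 = 0.071214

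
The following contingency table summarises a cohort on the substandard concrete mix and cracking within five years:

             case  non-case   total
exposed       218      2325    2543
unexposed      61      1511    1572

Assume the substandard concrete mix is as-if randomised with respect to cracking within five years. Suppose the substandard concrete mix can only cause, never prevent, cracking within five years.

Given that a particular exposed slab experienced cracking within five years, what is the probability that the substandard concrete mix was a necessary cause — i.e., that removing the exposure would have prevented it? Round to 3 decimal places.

PN ≈ 0.547

p₁ = P(outcome | exposed) = 218/2543 = 0.085726
p₀ = P(outcome | unexposed) = 61/1572 = 0.038804
Under exogeneity and monotonicity, PN = (p₁ − p₀)/p₁.
PN = (0.085726 − 0.038804) / 0.085726 ≈ 0.5473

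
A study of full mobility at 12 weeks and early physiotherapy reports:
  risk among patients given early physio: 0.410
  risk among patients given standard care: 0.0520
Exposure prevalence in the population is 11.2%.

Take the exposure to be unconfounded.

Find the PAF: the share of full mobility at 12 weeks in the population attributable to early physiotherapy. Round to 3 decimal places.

PAF ≈ 0.435

Let p₁ = 0.41, p₀ = 0.052.
Overall risk P(Y=1) = π·p₁ + (1−π)·p₀ = 0.112×0.41 + 0.888×0.052 = 0.092096.
Under exogeneity, PAF = [P(Y=1) − p₀] / P(Y=1).
PAF = (0.092096 − 0.052) / 0.092096 ≈ 0.4354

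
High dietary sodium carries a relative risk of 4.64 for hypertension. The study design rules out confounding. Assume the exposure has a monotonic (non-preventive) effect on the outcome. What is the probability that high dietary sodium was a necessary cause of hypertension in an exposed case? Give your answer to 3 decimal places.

PN ≈ 0.784

Under exogeneity and monotonicity, PN = (RR − 1) / RR = 1 − 1/RR.
PN = (4.64 − 1) / 4.64 = 3.64 / 4.64 ≈ 0.7845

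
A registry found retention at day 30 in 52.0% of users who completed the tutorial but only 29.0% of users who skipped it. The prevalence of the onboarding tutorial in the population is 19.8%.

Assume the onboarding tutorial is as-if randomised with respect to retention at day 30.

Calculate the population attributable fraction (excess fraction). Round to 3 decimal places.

PAF ≈ 0.136

p₁ = 0.52, p₀ = 0.29.
Overall risk P(Y=1) = π·p₁ + (1−π)·p₀ = 0.198×0.52 + 0.802×0.29 = 0.33554.
Under exogeneity, PAF = [P(Y=1) − p₀] / P(Y=1).
PAF = (0.33554 − 0.29) / 0.33554 ≈ 0.1357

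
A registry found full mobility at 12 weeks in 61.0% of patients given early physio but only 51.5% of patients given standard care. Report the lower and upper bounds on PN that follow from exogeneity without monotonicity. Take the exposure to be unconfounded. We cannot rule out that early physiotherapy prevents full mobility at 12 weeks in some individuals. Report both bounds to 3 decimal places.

p₁ = 0.61, p₀ = 0.515.
Under exogeneity alone the bounds on PN are max{0,(p₁−p₀)/p₁} ≤ PN ≤ min{1,(1−p₀)/p₁}.
  lower = (p₁ − p₀)/p₁ = 0.095 / 0.61 ≈ 0.1557
  upper = min{1, (1 − p₀)/p₁} = 0.485 / 0.61 ≈ 0.7951

0.156 ≤ PN ≤ 0.795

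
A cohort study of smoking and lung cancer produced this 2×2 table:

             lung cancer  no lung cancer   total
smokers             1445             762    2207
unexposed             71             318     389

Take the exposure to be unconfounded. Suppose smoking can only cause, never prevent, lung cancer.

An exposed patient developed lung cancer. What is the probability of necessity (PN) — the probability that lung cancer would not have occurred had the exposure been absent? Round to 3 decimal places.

p₁ = P(outcome | exposed) = 1445/2207 = 0.65473
p₀ = P(outcome | unexposed) = 71/389 = 0.18252
Under exogeneity and monotonicity, PN = (p₁ − p₀)/p₁.
PN = (0.65473 − 0.18252) / 0.65473 ≈ 0.7212

PN ≈ 0.721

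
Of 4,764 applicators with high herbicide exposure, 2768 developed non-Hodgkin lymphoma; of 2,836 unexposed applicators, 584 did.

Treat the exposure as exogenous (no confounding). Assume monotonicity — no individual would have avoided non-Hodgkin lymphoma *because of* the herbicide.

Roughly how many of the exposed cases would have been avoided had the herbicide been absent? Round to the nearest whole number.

about 1787 cases

p₁ = P(outcome | exposed) = 2768/4764 = 0.58102
p₀ = P(outcome | unexposed) = 584/2836 = 0.20592
PN = (p₁ − p₀)/p₁ = (0.58102 − 0.20592) / 0.58102 ≈ 0.64558.
Attributable cases ≈ PN × (exposed cases) = 0.64558 × 2768 ≈ 1786.98.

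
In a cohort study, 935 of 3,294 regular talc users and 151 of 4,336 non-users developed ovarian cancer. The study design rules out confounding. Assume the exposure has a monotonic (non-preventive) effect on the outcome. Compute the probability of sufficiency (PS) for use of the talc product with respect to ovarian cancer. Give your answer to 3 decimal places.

p₁ = P(outcome | exposed) = 935/3294 = 0.28385
p₀ = P(outcome | unexposed) = 151/4336 = 0.034825
Under exogeneity and monotonicity, PS = (p₁ − p₀) / (1 − p₀).
PS = (0.28385 − 0.034825) / (1 − 0.034825) = 0.24902 / 0.96518 ≈ 0.2580

PS ≈ 0.258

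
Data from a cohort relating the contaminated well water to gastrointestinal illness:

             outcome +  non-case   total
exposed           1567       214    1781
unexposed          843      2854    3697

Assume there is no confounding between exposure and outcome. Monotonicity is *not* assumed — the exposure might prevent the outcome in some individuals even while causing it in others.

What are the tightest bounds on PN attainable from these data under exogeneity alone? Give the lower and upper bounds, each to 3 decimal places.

0.741 ≤ PN ≤ 0.877

p₁ = P(outcome | exposed) = 1567/1781 = 0.87984
p₀ = P(outcome | unexposed) = 843/3697 = 0.22802
Under exogeneity alone the bounds on PN are max{0,(p₁−p₀)/p₁} ≤ PN ≤ min{1,(1−p₀)/p₁}.
  lower = (p₁ − p₀)/p₁ = 0.65182 / 0.87984 ≈ 0.7408
  upper = min{1, (1 − p₀)/p₁} = 0.77198 / 0.87984 ≈ 0.8774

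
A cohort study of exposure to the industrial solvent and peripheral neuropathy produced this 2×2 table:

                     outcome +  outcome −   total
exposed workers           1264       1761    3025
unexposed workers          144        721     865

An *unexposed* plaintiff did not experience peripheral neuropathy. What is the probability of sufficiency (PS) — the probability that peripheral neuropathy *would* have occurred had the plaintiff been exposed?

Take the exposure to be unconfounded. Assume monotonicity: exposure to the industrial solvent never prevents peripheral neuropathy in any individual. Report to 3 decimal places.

p₁ = P(outcome | exposed) = 1264/3025 = 0.41785
p₀ = P(outcome | unexposed) = 144/865 = 0.16647
Under exogeneity and monotonicity, PS = (p₁ − p₀)/(1 − p₀).
PS = (0.41785 − 0.16647) / 0.83353 ≈ 0.3016

PS ≈ 0.302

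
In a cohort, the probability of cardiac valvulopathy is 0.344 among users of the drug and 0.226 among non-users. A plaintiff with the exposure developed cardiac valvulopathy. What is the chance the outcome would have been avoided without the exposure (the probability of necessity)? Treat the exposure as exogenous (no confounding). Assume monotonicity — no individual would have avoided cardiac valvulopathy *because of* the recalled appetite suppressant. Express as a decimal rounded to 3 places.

PN ≈ 0.343

Let p₁ = 0.344, p₀ = 0.226.
Under exogeneity and monotonicity, PN = (p₁ − p₀) / p₁.
PN = (0.344 − 0.226) / 0.344 = 0.118 / 0.344 ≈ 0.3430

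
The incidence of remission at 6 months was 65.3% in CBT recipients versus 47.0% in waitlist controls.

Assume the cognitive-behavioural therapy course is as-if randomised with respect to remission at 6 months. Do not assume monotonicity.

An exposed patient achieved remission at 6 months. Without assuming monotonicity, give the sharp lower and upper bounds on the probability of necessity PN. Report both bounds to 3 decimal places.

0.280 ≤ PN ≤ 0.812

p₁ = 0.653, p₀ = 0.47.
Under exogeneity alone the bounds on PN are max{0,(p₁−p₀)/p₁} ≤ PN ≤ min{1,(1−p₀)/p₁}.
  lower = (p₁ − p₀)/p₁ = 0.183 / 0.653 ≈ 0.2802
  upper = min{1, (1 − p₀)/p₁} = 0.53 / 0.653 ≈ 0.8116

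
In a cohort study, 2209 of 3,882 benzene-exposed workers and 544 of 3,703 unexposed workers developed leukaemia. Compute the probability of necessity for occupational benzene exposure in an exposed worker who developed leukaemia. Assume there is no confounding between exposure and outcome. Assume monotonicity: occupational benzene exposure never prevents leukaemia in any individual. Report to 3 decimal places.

p₁ = P(outcome | exposed) = 2209/3882 = 0.56904
p₀ = P(outcome | unexposed) = 544/3703 = 0.14691
Under exogeneity and monotonicity, PN = (p₁ − p₀) / p₁.
PN = (0.56904 − 0.14691) / 0.56904 = 0.42213 / 0.56904 ≈ 0.7418

PN ≈ 0.742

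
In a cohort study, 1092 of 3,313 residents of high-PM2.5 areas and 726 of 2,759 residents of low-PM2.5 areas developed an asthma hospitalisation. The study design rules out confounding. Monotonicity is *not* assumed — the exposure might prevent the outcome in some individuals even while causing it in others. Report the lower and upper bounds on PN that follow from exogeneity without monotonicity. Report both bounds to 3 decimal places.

0.202 ≤ PN ≤ 1.000

p₁ = P(outcome | exposed) = 1092/3313 = 0.32961
p₀ = P(outcome | unexposed) = 726/2759 = 0.26314
Under exogeneity alone the bounds on PN are max{0,(p₁−p₀)/p₁} ≤ PN ≤ min{1,(1−p₀)/p₁}.
  lower = (p₁ − p₀)/p₁ = 0.066472 / 0.32961 ≈ 0.2017
  upper = min{1, (1 − p₀)/p₁} = 0.73686 / 0.32961 ≈ 2.2356 → capped at 1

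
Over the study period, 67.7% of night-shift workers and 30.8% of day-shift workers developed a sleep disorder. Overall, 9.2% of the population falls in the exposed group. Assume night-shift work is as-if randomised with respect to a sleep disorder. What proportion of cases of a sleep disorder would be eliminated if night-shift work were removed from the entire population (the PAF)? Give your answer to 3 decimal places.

p₁ = 0.677, p₀ = 0.308.
Overall risk P(Y=1) = π·p₁ + (1−π)·p₀ = 0.092×0.677 + 0.908×0.308 = 0.34195.
Under exogeneity, PAF = [P(Y=1) − p₀] / P(Y=1).
PAF = (0.34195 − 0.308) / 0.34195 ≈ 0.0993

PAF ≈ 0.099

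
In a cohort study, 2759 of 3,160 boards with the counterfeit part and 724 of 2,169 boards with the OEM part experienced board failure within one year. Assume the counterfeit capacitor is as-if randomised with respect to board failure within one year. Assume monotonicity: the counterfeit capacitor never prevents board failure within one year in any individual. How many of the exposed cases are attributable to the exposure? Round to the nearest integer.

p₁ = P(outcome | exposed) = 2759/3160 = 0.8731
p₀ = P(outcome | unexposed) = 724/2169 = 0.33379
PN = (p₁ − p₀)/p₁ = (0.8731 − 0.33379) / 0.8731 ≈ 0.61769.
Attributable cases ≈ PN × (exposed cases) = 0.61769 × 2759 ≈ 1704.21.

about 1704 cases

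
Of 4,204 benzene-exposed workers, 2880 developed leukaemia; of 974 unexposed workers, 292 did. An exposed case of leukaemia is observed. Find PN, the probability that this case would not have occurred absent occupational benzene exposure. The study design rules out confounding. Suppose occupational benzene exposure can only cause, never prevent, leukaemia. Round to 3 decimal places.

PN ≈ 0.562

p₁ = P(outcome | exposed) = 2880/4204 = 0.68506
p₀ = P(outcome | unexposed) = 292/974 = 0.29979
Under exogeneity and monotonicity, PN = (p₁ − p₀) / p₁.
PN = (0.68506 − 0.29979) / 0.68506 = 0.38527 / 0.68506 ≈ 0.5624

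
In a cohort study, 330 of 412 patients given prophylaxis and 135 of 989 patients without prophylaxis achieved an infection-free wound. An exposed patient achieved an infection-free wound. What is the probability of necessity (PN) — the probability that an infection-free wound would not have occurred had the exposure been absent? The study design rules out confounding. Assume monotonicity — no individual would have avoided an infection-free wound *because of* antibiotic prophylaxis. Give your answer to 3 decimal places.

PN ≈ 0.830

p₁ = P(outcome | exposed) = 330/412 = 0.80097
p₀ = P(outcome | unexposed) = 135/989 = 0.1365
Under exogeneity and monotonicity, PN = (p₁ − p₀) / p₁.
PN = (0.80097 − 0.1365) / 0.80097 = 0.66447 / 0.80097 ≈ 0.8296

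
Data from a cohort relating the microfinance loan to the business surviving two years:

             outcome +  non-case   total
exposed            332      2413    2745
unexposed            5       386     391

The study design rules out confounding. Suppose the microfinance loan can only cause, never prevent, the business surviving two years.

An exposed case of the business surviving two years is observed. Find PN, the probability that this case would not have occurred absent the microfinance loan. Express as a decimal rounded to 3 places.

p₁ = P(outcome | exposed) = 332/2745 = 0.12095
p₀ = P(outcome | unexposed) = 5/391 = 0.012788
Under exogeneity and monotonicity, PN = (p₁ − p₀)/p₁.
PN = (0.12095 − 0.012788) / 0.12095 ≈ 0.8943

PN ≈ 0.894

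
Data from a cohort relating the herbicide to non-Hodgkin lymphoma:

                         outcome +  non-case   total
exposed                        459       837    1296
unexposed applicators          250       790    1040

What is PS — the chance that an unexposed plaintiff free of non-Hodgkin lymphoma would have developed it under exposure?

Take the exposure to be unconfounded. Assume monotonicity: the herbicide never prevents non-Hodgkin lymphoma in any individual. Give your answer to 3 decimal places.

PS ≈ 0.150

p₁ = P(outcome | exposed) = 459/1296 = 0.35417
p₀ = P(outcome | unexposed) = 250/1040 = 0.24038
Under exogeneity and monotonicity, PS = (p₁ − p₀) / (1 − p₀).
PS = (0.35417 − 0.24038) / (1 − 0.24038) = 0.11378 / 0.75962 ≈ 0.1498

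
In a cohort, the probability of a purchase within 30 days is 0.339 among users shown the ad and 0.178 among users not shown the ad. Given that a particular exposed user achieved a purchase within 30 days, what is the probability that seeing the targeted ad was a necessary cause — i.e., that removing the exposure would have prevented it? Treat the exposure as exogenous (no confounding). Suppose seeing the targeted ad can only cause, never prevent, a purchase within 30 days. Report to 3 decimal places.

PN ≈ 0.475

Let p₁ = 0.339, p₀ = 0.178.
Under exogeneity and monotonicity, PN = (p₁ − p₀) / p₁.
PN = (0.339 − 0.178) / 0.339 = 0.161 / 0.339 ≈ 0.4749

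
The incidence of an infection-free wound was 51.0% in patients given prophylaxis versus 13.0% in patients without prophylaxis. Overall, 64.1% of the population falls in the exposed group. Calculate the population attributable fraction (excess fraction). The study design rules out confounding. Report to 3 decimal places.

p₁ = 0.51, p₀ = 0.13.
Overall risk P(Y=1) = π·p₁ + (1−π)·p₀ = 0.641×0.51 + 0.359×0.13 = 0.37358.
Under exogeneity, PAF = [P(Y=1) − p₀] / P(Y=1).
PAF = (0.37358 − 0.13) / 0.37358 ≈ 0.6520

PAF ≈ 0.652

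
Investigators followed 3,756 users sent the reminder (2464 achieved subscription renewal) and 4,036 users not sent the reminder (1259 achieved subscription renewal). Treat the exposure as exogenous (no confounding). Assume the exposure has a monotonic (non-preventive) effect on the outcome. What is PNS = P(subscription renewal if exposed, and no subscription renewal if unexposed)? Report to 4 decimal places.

p₁ = P(outcome | exposed) = 2464/3756 = 0.65602
p₀ = P(outcome | unexposed) = 1259/4036 = 0.31194
Under exogeneity and monotonicity, PNS = p₁ − p₀.
PNS = 0.65602 − 0.31194 = 0.34407

PNS ≈ 0.3441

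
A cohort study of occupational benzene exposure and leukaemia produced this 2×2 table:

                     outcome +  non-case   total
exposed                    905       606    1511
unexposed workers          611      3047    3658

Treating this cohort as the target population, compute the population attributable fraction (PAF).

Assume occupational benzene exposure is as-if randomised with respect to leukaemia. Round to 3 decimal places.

PAF ≈ 0.430

p₁ = P(outcome | exposed) = 905/1511 = 0.59894
p₀ = P(outcome | unexposed) = 611/3658 = 0.16703
Exposure prevalence π = 1511/5169 = 0.29232; overall risk P(Y=1) = 0.29329.
Under exogeneity, PAF = [P(Y=1) − p₀]/P(Y=1).
PAF = (0.29329 − 0.16703) / 0.29329 ≈ 0.4305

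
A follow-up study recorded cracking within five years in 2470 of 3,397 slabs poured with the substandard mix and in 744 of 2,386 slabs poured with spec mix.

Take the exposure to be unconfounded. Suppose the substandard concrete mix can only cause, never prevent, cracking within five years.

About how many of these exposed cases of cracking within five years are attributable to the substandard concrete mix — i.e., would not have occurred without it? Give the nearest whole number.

p₁ = P(outcome | exposed) = 2470/3397 = 0.72711
p₀ = P(outcome | unexposed) = 744/2386 = 0.31182
PN = (p₁ − p₀)/p₁ = (0.72711 − 0.31182) / 0.72711 ≈ 0.57115.
Attributable cases ≈ PN × (exposed cases) = 0.57115 × 2470 ≈ 1410.75.

about 1411 cases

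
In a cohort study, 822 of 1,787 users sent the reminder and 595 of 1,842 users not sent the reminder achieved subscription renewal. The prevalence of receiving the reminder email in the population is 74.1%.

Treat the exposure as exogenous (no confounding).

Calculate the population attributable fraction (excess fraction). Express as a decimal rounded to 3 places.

p₁ = P(outcome | exposed) = 822/1787 = 0.45999
p₀ = P(outcome | unexposed) = 595/1842 = 0.32302
Overall risk P(Y=1) = π·p₁ + (1−π)·p₀ = 0.741×0.45999 + 0.259×0.32302 = 0.42451.
Under exogeneity, PAF = [P(Y=1) − p₀] / P(Y=1).
PAF = (0.42451 − 0.32302) / 0.42451 ≈ 0.2391

PAF ≈ 0.239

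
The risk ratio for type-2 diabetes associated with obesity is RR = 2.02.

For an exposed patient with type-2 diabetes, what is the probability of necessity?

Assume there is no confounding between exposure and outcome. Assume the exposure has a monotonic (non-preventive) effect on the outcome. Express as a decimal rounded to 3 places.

PN ≈ 0.505

Under exogeneity and monotonicity, PN = (RR − 1) / RR = 1 − 1/RR.
PN = (2.02 − 1) / 2.02 = 1.02 / 2.02 ≈ 0.5050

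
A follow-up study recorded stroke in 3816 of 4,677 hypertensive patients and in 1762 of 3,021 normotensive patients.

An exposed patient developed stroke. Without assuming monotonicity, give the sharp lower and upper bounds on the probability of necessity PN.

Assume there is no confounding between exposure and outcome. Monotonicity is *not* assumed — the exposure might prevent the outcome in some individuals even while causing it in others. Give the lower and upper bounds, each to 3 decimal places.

0.285 ≤ PN ≤ 0.511

p₁ = P(outcome | exposed) = 3816/4677 = 0.81591
p₀ = P(outcome | unexposed) = 1762/3021 = 0.58325
Under exogeneity alone the bounds on PN are max{0,(p₁−p₀)/p₁} ≤ PN ≤ min{1,(1−p₀)/p₁}.
  lower = (p₁ − p₀)/p₁ = 0.23266 / 0.81591 ≈ 0.2852
  upper = min{1, (1 − p₀)/p₁} = 0.41675 / 0.81591 ≈ 0.5108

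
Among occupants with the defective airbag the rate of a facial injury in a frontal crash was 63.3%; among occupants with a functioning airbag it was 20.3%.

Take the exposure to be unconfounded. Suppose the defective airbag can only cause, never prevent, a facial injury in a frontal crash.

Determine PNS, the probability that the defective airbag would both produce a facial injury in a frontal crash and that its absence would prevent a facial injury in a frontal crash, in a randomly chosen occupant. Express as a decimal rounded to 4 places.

PNS ≈ 0.4300

p₁ = 0.633, p₀ = 0.203.
Under exogeneity and monotonicity, PNS = p₁ − p₀.
PNS = 0.633 − 0.203 = 0.43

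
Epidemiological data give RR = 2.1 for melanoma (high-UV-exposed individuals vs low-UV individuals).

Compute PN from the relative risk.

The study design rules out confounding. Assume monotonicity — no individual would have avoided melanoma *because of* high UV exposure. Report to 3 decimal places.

PN ≈ 0.524

Under exogeneity and monotonicity, PN = (RR − 1) / RR = 1 − 1/RR.
PN = (2.1 − 1) / 2.1 = 1.1 / 2.1 ≈ 0.5238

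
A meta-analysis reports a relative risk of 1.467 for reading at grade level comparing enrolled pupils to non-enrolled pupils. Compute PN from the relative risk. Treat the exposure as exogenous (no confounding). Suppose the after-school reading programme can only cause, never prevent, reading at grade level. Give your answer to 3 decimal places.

PN ≈ 0.318

Under exogeneity and monotonicity, PN = (RR − 1) / RR = 1 − 1/RR.
PN = (1.467 − 1) / 1.467 = 0.467 / 1.467 ≈ 0.3183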